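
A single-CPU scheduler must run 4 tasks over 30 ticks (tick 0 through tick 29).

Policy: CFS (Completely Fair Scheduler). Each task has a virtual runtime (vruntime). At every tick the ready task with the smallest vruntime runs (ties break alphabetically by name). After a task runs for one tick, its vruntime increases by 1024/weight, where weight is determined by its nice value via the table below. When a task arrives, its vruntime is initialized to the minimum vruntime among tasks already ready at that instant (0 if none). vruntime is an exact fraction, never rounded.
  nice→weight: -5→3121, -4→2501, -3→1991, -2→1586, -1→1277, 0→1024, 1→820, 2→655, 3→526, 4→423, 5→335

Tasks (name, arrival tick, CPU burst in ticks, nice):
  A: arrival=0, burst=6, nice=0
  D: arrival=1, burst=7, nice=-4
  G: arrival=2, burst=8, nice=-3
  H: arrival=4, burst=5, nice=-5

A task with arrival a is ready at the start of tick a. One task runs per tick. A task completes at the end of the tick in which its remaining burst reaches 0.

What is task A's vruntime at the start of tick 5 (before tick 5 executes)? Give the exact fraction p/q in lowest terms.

vruntime(A, start of tick 5) = 2/1

t=0: vr[A=0] → run A
t=1: vr[A=1 D=1] → run A
t=2: vr[A=2 D=1 G=1] → run D
t=3: vr[A=2 D=3525/2501 G=1] → run G
t=4: vr[A=2 D=3525/2501 G=3015/1991 H=3525/2501] → run D
t=5: vr[A=2 D=4549/2501 G=3015/1991 H=3525/2501] → run H
t=6: vr[A=2 D=4549/2501 G=3015/1991 H=13562549/7805621] → run G
t=7: vr[A=2 D=4549/2501 G=4039/1991 H=13562549/7805621] → run H
t=8: vr[A=2 D=4549/2501 G=4039/1991 H=16123573/7805621] → run D
t=9: vr[A=2 D=5573/2501 G=4039/1991 H=16123573/7805621] → run A
t=10: vr[A=3 D=5573/2501 G=4039/1991 H=16123573/7805621] → run G
t=11: vr[A=3 D=5573/2501 G=5063/1991 H=16123573/7805621] → run H
t=12: vr[A=3 D=5573/2501 G=5063/1991 H=18684597/7805621] → run D
t=13: vr[A=3 D=6597/2501 G=5063/1991 H=18684597/7805621] → run H
t=14: vr[A=3 D=6597/2501 G=5063/1991 H=21245621/7805621] → run G
t=15: vr[A=3 D=6597/2501 G=6087/1991 H=21245621/7805621] → run D
t=16: vr[A=3 D=7621/2501 G=6087/1991 H=21245621/7805621] → run H
t=17: vr[A=3 D=7621/2501 G=6087/1991] → run A
t=18: vr[A=4 D=7621/2501 G=6087/1991] → run D
t=19: vr[A=4 D=8645/2501 G=6087/1991] → run G
t=20: vr[A=4 D=8645/2501 G=7111/1991] → run D
t=21: vr[A=4 G=7111/1991] → run G
t=22: vr[A=4 G=8135/1991] → run A
t=23: vr[A=5 G=8135/1991] → run G
t=24: vr[A=5 G=9159/1991] → run G
t=25: vr[A=5] → run A
t=26: (idle)
t=27: (idle)
t=28: (idle)
t=29: (idle)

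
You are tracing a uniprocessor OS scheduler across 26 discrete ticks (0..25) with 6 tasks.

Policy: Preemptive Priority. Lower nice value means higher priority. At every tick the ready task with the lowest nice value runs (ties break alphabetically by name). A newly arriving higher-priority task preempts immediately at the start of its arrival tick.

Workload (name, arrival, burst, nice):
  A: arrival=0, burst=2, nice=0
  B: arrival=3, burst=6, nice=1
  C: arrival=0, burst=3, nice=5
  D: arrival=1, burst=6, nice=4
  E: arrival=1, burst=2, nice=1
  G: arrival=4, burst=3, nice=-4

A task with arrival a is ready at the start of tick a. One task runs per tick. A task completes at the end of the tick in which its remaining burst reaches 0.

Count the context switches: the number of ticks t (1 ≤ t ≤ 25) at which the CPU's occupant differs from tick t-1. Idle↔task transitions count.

t=0: ready={A,C} → run A
t=1: ready={A,C,D,E} → run A
t=2: ready={C,D,E} → run E
t=3: ready={B,C,D,E} → run B
t=4: ready={B,C,D,E,G} → run G
t=5: ready={B,C,D,E,G} → run G
t=6: ready={B,C,D,E,G} → run G
t=7: ready={B,C,D,E} → run B
t=8: ready={B,C,D,E} → run B
t=9: ready={B,C,D,E} → run B
t=10: ready={B,C,D,E} → run B
t=11: ready={B,C,D,E} → run B
t=12: ready={C,D,E} → run E
t=13: ready={C,D} → run D
t=14: ready={C,D} → run D
t=15: ready={C,D} → run D
t=16: ready={C,D} → run D
t=17: ready={C,D} → run D
t=18: ready={C,D} → run D
t=19: ready={C} → run C
t=20: ready={C} → run C
t=21: ready={C} → run C
t=22: (idle)
t=23: (idle)
t=24: (idle)
t=25: (idle)

context switches = 8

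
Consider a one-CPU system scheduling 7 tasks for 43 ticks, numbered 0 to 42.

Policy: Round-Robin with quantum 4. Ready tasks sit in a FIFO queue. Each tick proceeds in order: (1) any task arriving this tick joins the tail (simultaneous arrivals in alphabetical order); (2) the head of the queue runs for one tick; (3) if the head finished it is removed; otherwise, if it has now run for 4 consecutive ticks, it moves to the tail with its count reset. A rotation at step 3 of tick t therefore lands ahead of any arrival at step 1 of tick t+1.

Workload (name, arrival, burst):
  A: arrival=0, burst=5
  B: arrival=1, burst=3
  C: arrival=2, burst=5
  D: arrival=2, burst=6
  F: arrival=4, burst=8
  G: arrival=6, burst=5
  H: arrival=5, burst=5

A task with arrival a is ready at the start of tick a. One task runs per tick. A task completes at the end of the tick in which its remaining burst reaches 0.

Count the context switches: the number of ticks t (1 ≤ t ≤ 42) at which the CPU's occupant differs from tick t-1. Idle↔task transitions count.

context switches = 13

t=0: queue=[A] q_used=0 → run A
t=1: queue=[A,B] q_used=1 → run A
t=2: queue=[A,B,C,D] q_used=2 → run A
t=3: queue=[A,B,C,D] q_used=3 → run A
t=4: queue=[B,C,D,A,F] q_used=0 → run B
t=5: queue=[B,C,D,A,F,H] q_used=1 → run B
t=6: queue=[B,C,D,A,F,H,G] q_used=2 → run B
t=7: queue=[C,D,A,F,H,G] q_used=0 → run C
t=8: queue=[C,D,A,F,H,G] q_used=1 → run C
t=9: queue=[C,D,A,F,H,G] q_used=2 → run C
t=10: queue=[C,D,A,F,H,G] q_used=3 → run C
t=11: queue=[D,A,F,H,G,C] q_used=0 → run D
t=12: queue=[D,A,F,H,G,C] q_used=1 → run D
t=13: queue=[D,A,F,H,G,C] q_used=2 → run D
t=14: queue=[D,A,F,H,G,C] q_used=3 → run D
t=15: queue=[A,F,H,G,C,D] q_used=0 → run A
t=16: queue=[F,H,G,C,D] q_used=0 → run F
t=17: queue=[F,H,G,C,D] q_used=1 → run F
t=18: queue=[F,H,G,C,D] q_used=2 → run F
t=19: queue=[F,H,G,C,D] q_used=3 → run F
t=20: queue=[H,G,C,D,F] q_used=0 → run H
t=21: queue=[H,G,C,D,F] q_used=1 → run H
t=22: queue=[H,G,C,D,F] q_used=2 → run H
t=23: queue=[H,G,C,D,F] q_used=3 → run H
t=24: queue=[G,C,D,F,H] q_used=0 → run G
t=25: queue=[G,C,D,F,H] q_used=1 → run G
t=26: queue=[G,C,D,F,H] q_used=2 → run G
t=27: queue=[G,C,D,F,H] q_used=3 → run G
t=28: queue=[C,D,F,H,G] q_used=0 → run C
t=29: queue=[D,F,H,G] q_used=0 → run D
t=30: queue=[D,F,H,G] q_used=1 → run D
t=31: queue=[F,H,G] q_used=0 → run F
t=32: queue=[F,H,G] q_used=1 → run F
t=33: queue=[F,H,G] q_used=2 → run F
t=34: queue=[F,H,G] q_used=3 → run F
t=35: queue=[H,G] q_used=0 → run H
t=36: queue=[G] q_used=0 → run G
t=37: (idle)
t=38: (idle)
t=39: (idle)
t=40: (idle)
t=41: (idle)
t=42: (idle)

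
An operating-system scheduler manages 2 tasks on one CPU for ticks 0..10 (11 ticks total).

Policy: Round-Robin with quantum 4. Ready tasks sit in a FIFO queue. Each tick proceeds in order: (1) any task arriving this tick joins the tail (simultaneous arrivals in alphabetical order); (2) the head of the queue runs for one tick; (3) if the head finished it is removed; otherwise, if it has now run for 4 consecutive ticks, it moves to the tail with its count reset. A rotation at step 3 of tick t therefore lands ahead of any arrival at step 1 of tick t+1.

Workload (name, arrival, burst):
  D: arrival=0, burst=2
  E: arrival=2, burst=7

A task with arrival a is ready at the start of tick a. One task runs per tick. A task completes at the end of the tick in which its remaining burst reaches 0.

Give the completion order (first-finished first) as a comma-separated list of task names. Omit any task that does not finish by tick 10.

completion order = D, E

t=0: queue=[D] q_used=0 → run D
t=1: queue=[D] q_used=1 → run D
t=2: queue=[E] q_used=0 → run E
t=3: queue=[E] q_used=1 → run E
t=4: queue=[E] q_used=2 → run E
t=5: queue=[E] q_used=3 → run E
t=6: queue=[E] q_used=0 → run E
t=7: queue=[E] q_used=1 → run E
t=8: queue=[E] q_used=2 → run E
t=9: (idle)
t=10: (idle)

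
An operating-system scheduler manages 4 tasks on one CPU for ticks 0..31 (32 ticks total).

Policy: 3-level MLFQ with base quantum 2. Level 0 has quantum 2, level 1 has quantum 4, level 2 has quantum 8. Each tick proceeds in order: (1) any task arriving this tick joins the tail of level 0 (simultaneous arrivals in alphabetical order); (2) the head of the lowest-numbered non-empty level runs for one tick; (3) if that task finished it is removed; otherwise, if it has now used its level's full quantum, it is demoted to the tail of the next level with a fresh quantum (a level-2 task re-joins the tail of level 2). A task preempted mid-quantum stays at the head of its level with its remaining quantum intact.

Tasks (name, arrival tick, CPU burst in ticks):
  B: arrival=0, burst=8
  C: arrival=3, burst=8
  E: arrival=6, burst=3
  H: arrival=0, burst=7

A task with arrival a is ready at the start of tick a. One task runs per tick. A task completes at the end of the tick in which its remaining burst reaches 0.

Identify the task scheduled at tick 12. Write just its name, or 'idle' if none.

t=0: L0/L1/L2 = BH/-/- → run B
t=1: L0/L1/L2 = BH/-/- → run B
t=2: L0/L1/L2 = H/B/- → run H
t=3: L0/L1/L2 = HC/B/- → run H
t=4: L0/L1/L2 = C/BH/- → run C
t=5: L0/L1/L2 = C/BH/- → run C
t=6: L0/L1/L2 = E/BHC/- → run E
t=7: L0/L1/L2 = E/BHC/- → run E
t=8: L0/L1/L2 = -/BHCE/- → run B
t=9: L0/L1/L2 = -/BHCE/- → run B
t=10: L0/L1/L2 = -/BHCE/- → run B
t=11: L0/L1/L2 = -/BHCE/- → run B
t=12: L0/L1/L2 = -/HCE/B → run H
t=13: L0/L1/L2 = -/HCE/B → run H
t=14: L0/L1/L2 = -/HCE/B → run H
t=15: L0/L1/L2 = -/HCE/B → run H
t=16: L0/L1/L2 = -/CE/BH → run C
t=17: L0/L1/L2 = -/CE/BH → run C
t=18: L0/L1/L2 = -/CE/BH → run C
t=19: L0/L1/L2 = -/CE/BH → run C
t=20: L0/L1/L2 = -/E/BHC → run E
t=21: L0/L1/L2 = -/-/BHC → run B
t=22: L0/L1/L2 = -/-/BHC → run B
t=23: L0/L1/L2 = -/-/HC → run H
t=24: L0/L1/L2 = -/-/C → run C
t=25: L0/L1/L2 = -/-/C → run C
t=26: (idle)
t=27: (idle)
t=28: (idle)
t=29: (idle)
t=30: (idle)
t=31: (idle)

running at tick 12 = H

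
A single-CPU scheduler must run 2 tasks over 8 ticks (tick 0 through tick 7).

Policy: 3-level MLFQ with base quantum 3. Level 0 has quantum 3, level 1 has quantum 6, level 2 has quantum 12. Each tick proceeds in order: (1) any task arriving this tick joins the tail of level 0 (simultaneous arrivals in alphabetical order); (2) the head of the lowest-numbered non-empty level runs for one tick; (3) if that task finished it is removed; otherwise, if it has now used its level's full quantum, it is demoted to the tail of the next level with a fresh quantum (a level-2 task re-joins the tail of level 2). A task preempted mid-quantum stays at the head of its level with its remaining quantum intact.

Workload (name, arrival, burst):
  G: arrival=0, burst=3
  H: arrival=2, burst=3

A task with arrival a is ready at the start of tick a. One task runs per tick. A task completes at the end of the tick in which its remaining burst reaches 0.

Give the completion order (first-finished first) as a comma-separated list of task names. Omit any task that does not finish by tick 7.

completion order = G, H

t=0: L0/L1/L2 = G/-/- → run G
t=1: L0/L1/L2 = G/-/- → run G
t=2: L0/L1/L2 = GH/-/- → run G
t=3: L0/L1/L2 = H/-/- → run H
t=4: L0/L1/L2 = H/-/- → run H
t=5: L0/L1/L2 = H/-/- → run H
t=6: (idle)
t=7: (idle)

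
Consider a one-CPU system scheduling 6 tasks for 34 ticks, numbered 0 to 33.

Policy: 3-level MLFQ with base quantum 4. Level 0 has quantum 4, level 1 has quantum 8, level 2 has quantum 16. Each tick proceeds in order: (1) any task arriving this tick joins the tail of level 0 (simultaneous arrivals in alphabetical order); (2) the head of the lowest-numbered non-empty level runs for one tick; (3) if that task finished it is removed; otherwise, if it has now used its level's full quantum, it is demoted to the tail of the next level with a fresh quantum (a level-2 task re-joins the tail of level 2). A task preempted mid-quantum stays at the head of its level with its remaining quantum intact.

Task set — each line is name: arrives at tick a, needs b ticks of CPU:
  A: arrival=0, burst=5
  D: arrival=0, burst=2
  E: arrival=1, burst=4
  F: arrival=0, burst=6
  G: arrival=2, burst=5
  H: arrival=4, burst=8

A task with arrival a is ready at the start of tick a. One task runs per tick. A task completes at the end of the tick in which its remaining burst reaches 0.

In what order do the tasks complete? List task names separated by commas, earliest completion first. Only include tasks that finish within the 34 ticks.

completion order = D, E, A, F, G, H

t=0: L0/L1/L2 = ADF/-/- → run A
t=1: L0/L1/L2 = ADFE/-/- → run A
t=2: L0/L1/L2 = ADFEG/-/- → run A
t=3: L0/L1/L2 = ADFEG/-/- → run A
t=4: L0/L1/L2 = DFEGH/A/- → run D
t=5: L0/L1/L2 = DFEGH/A/- → run D
t=6: L0/L1/L2 = FEGH/A/- → run F
t=7: L0/L1/L2 = FEGH/A/- → run F
t=8: L0/L1/L2 = FEGH/A/- → run F
t=9: L0/L1/L2 = FEGH/A/- → run F
t=10: L0/L1/L2 = EGH/AF/- → run E
t=11: L0/L1/L2 = EGH/AF/- → run E
t=12: L0/L1/L2 = EGH/AF/- → run E
t=13: L0/L1/L2 = EGH/AF/- → run E
t=14: L0/L1/L2 = GH/AF/- → run G
t=15: L0/L1/L2 = GH/AF/- → run G
t=16: L0/L1/L2 = GH/AF/- → run G
t=17: L0/L1/L2 = GH/AF/- → run G
t=18: L0/L1/L2 = H/AFG/- → run H
t=19: L0/L1/L2 = H/AFG/- → run H
t=20: L0/L1/L2 = H/AFG/- → run H
t=21: L0/L1/L2 = H/AFG/- → run H
t=22: L0/L1/L2 = -/AFGH/- → run A
t=23: L0/L1/L2 = -/FGH/- → run F
t=24: L0/L1/L2 = -/FGH/- → run F
t=25: L0/L1/L2 = -/GH/- → run G
t=26: L0/L1/L2 = -/H/- → run H
t=27: L0/L1/L2 = -/H/- → run H
t=28: L0/L1/L2 = -/H/- → run H
t=29: L0/L1/L2 = -/H/- → run H
t=30: (idle)
t=31: (idle)
t=32: (idle)
t=33: (idle)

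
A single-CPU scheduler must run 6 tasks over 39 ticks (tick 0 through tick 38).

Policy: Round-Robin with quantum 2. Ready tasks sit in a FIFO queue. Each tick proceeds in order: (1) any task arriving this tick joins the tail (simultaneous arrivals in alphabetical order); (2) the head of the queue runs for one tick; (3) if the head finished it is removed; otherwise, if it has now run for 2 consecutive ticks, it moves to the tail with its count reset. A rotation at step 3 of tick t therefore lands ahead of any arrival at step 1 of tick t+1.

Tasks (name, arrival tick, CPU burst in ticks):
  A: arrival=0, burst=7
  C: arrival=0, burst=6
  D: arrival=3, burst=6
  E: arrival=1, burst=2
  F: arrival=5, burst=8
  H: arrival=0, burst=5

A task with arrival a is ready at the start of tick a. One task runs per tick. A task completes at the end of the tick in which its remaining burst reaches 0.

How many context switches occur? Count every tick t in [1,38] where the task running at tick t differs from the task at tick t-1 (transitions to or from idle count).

context switches = 17

t=0: queue=[A,C,H] q_used=0 → run A
t=1: queue=[A,C,H,E] q_used=1 → run A
t=2: queue=[C,H,E,A] q_used=0 → run C
t=3: queue=[C,H,E,A,D] q_used=1 → run C
t=4: queue=[H,E,A,D,C] q_used=0 → run H
t=5: queue=[H,E,A,D,C,F] q_used=1 → run H
t=6: queue=[E,A,D,C,F,H] q_used=0 → run E
t=7: queue=[E,A,D,C,F,H] q_used=1 → run E
t=8: queue=[A,D,C,F,H] q_used=0 → run A
t=9: queue=[A,D,C,F,H] q_used=1 → run A
t=10: queue=[D,C,F,H,A] q_used=0 → run D
t=11: queue=[D,C,F,H,A] q_used=1 → run D
t=12: queue=[C,F,H,A,D] q_used=0 → run C
t=13: queue=[C,F,H,A,D] q_used=1 → run C
t=14: queue=[F,H,A,D,C] q_used=0 → run F
t=15: queue=[F,H,A,D,C] q_used=1 → run F
t=16: queue=[H,A,D,C,F] q_used=0 → run H
t=17: queue=[H,A,D,C,F] q_used=1 → run H
t=18: queue=[A,D,C,F,H] q_used=0 → run A
t=19: queue=[A,D,C,F,H] q_used=1 → run A
t=20: queue=[D,C,F,H,A] q_used=0 → run D
t=21: queue=[D,C,F,H,A] q_used=1 → run D
t=22: queue=[C,F,H,A,D] q_used=0 → run C
t=23: queue=[C,F,H,A,D] q_used=1 → run C
t=24: queue=[F,H,A,D] q_used=0 → run F
t=25: queue=[F,H,A,D] q_used=1 → run F
t=26: queue=[H,A,D,F] q_used=0 → run H
t=27: queue=[A,D,F] q_used=0 → run A
t=28: queue=[D,F] q_used=0 → run D
t=29: queue=[D,F] q_used=1 → run D
t=30: queue=[F] q_used=0 → run F
t=31: queue=[F] q_used=1 → run F
t=32: queue=[F] q_used=0 → run F
t=33: queue=[F] q_used=1 → run F
t=34: (idle)
t=35: (idle)
t=36: (idle)
t=37: (idle)
t=38: (idle)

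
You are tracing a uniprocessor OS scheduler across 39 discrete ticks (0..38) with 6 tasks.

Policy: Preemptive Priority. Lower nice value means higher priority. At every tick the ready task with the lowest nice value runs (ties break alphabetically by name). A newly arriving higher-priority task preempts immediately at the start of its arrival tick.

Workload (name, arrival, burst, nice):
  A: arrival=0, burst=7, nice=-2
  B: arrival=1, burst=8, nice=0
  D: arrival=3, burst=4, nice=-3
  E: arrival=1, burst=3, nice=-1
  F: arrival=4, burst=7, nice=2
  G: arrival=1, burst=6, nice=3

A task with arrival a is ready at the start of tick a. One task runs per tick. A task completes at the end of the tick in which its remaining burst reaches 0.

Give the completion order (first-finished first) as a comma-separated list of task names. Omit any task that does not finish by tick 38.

completion order = D, A, E, B, F, G

t=0: ready={A} → run A
t=1: ready={A,B,E,G} → run A
t=2: ready={A,B,E,G} → run A
t=3: ready={A,B,D,E,G} → run D
t=4: ready={A,B,D,E,F,G} → run D
t=5: ready={A,B,D,E,F,G} → run D
t=6: ready={A,B,D,E,F,G} → run D
t=7: ready={A,B,E,F,G} → run A
t=8: ready={A,B,E,F,G} → run A
t=9: ready={A,B,E,F,G} → run A
t=10: ready={A,B,E,F,G} → run A
t=11: ready={B,E,F,G} → run E
t=12: ready={B,E,F,G} → run E
t=13: ready={B,E,F,G} → run E
t=14: ready={B,F,G} → run B
t=15: ready={B,F,G} → run B
t=16: ready={B,F,G} → run B
t=17: ready={B,F,G} → run B
t=18: ready={B,F,G} → run B
t=19: ready={B,F,G} → run B
t=20: ready={B,F,G} → run B
t=21: ready={B,F,G} → run B
t=22: ready={F,G} → run F
t=23: ready={F,G} → run F
t=24: ready={F,G} → run F
t=25: ready={F,G} → run F
t=26: ready={F,G} → run F
t=27: ready={F,G} → run F
t=28: ready={F,G} → run F
t=29: ready={G} → run G
t=30: ready={G} → run G
t=31: ready={G} → run G
t=32: ready={G} → run G
t=33: ready={G} → run G
t=34: ready={G} → run G
t=35: (idle)
t=36: (idle)
t=37: (idle)
t=38: (idle)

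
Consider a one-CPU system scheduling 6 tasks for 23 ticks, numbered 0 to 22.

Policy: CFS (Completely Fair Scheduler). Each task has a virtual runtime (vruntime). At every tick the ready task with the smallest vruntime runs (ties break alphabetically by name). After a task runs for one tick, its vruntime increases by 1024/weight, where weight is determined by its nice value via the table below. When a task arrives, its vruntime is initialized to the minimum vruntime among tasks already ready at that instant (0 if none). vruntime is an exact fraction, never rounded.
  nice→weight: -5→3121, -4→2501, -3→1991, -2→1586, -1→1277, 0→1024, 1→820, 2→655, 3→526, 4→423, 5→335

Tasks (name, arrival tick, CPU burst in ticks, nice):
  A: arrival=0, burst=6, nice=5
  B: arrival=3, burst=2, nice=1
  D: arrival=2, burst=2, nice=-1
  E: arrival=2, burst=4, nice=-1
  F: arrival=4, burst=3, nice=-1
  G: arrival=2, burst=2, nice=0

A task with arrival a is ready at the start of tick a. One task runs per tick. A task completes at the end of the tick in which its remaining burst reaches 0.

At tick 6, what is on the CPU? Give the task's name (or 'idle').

running at tick 6 = F

t=0: vr[A=0] → run A
t=1: vr[A=1024/335] → run A
t=2: vr[A=2048/335 D=2048/335 E=2048/335 G=2048/335] → run A
t=3: vr[A=3072/335 B=2048/335 D=2048/335 E=2048/335 G=2048/335] → run B
t=4: vr[A=3072/335 B=20224/2747 D=2048/335 E=2048/335 F=2048/335 G=2048/335] → run D
t=5: vr[A=3072/335 B=20224/2747 D=2958336/427795 E=2048/335 F=2048/335 G=2048/335] → run E
t=6: vr[A=3072/335 B=20224/2747 D=2958336/427795 E=2958336/427795 F=2048/335 G=2048/335] → run F
t=7: vr[A=3072/335 B=20224/2747 D=2958336/427795 E=2958336/427795 F=2958336/427795 G=2048/335] → run G
t=8: vr[A=3072/335 B=20224/2747 D=2958336/427795 E=2958336/427795 F=2958336/427795 G=2383/335] → run D
t=9: vr[A=3072/335 B=20224/2747 E=2958336/427795 F=2958336/427795 G=2383/335] → run E
t=10: vr[A=3072/335 B=20224/2747 E=3301376/427795 F=2958336/427795 G=2383/335] → run F
t=11: vr[A=3072/335 B=20224/2747 E=3301376/427795 F=3301376/427795 G=2383/335] → run G
t=12: vr[A=3072/335 B=20224/2747 E=3301376/427795 F=3301376/427795] → run B
t=13: vr[A=3072/335 E=3301376/427795 F=3301376/427795] → run E
t=14: vr[A=3072/335 E=3644416/427795 F=3301376/427795] → run F
t=15: vr[A=3072/335 E=3644416/427795] → run E
t=16: vr[A=3072/335] → run A
t=17: vr[A=4096/335] → run A
t=18: vr[A=1024/67] → run A
t=19: (idle)
t=20: (idle)
t=21: (idle)
t=22: (idle)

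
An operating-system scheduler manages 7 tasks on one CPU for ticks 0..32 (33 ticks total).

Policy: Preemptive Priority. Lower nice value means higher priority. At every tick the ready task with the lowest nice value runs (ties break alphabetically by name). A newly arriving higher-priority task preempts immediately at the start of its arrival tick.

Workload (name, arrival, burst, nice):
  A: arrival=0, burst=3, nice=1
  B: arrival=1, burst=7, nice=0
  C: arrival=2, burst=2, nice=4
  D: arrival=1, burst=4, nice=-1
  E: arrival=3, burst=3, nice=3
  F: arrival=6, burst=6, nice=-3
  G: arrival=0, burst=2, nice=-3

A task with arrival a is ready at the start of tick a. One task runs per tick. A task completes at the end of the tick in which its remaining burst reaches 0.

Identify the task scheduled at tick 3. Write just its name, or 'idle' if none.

t=0: ready={A,G} → run G
t=1: ready={A,B,D,G} → run G
t=2: ready={A,B,C,D} → run D
t=3: ready={A,B,C,D,E} → run D
t=4: ready={A,B,C,D,E} → run D
t=5: ready={A,B,C,D,E} → run D
t=6: ready={A,B,C,E,F} → run F
t=7: ready={A,B,C,E,F} → run F
t=8: ready={A,B,C,E,F} → run F
t=9: ready={A,B,C,E,F} → run F
t=10: ready={A,B,C,E,F} → run F
t=11: ready={A,B,C,E,F} → run F
t=12: ready={A,B,C,E} → run B
t=13: ready={A,B,C,E} → run B
t=14: ready={A,B,C,E} → run B
t=15: ready={A,B,C,E} → run B
t=16: ready={A,B,C,E} → run B
t=17: ready={A,B,C,E} → run B
t=18: ready={A,B,C,E} → run B
t=19: ready={A,C,E} → run A
t=20: ready={A,C,E} → run A
t=21: ready={A,C,E} → run A
t=22: ready={C,E} → run E
t=23: ready={C,E} → run E
t=24: ready={C,E} → run E
t=25: ready={C} → run C
t=26: ready={C} → run C
t=27: (idle)
t=28: (idle)
t=29: (idle)
t=30: (idle)
t=31: (idle)
t=32: (idle)

running at tick 3 = D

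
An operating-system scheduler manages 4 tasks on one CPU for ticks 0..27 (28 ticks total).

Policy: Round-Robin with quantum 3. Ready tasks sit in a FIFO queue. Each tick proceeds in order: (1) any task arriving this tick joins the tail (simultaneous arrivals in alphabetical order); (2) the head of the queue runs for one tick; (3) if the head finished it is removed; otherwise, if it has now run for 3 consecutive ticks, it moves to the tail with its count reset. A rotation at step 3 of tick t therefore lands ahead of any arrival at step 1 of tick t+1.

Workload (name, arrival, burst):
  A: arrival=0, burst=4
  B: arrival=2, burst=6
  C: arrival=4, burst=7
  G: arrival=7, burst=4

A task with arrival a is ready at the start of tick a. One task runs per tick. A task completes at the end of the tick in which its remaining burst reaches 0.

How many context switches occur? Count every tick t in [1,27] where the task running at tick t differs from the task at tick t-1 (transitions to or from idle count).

t=0: queue=[A] q_used=0 → run A
t=1: queue=[A] q_used=1 → run A
t=2: queue=[A,B] q_used=2 → run A
t=3: queue=[B,A] q_used=0 → run B
t=4: queue=[B,A,C] q_used=1 → run B
t=5: queue=[B,A,C] q_used=2 → run B
t=6: queue=[A,C,B] q_used=0 → run A
t=7: queue=[C,B,G] q_used=0 → run C
t=8: queue=[C,B,G] q_used=1 → run C
t=9: queue=[C,B,G] q_used=2 → run C
t=10: queue=[B,G,C] q_used=0 → run B
t=11: queue=[B,G,C] q_used=1 → run B
t=12: queue=[B,G,C] q_used=2 → run B
t=13: queue=[G,C] q_used=0 → run G
t=14: queue=[G,C] q_used=1 → run G
t=15: queue=[G,C] q_used=2 → run G
t=16: queue=[C,G] q_used=0 → run C
t=17: queue=[C,G] q_used=1 → run C
t=18: queue=[C,G] q_used=2 → run C
t=19: queue=[G,C] q_used=0 → run G
t=20: queue=[C] q_used=0 → run C
t=21: (idle)
t=22: (idle)
t=23: (idle)
t=24: (idle)
t=25: (idle)
t=26: (idle)
t=27: (idle)

context switches = 9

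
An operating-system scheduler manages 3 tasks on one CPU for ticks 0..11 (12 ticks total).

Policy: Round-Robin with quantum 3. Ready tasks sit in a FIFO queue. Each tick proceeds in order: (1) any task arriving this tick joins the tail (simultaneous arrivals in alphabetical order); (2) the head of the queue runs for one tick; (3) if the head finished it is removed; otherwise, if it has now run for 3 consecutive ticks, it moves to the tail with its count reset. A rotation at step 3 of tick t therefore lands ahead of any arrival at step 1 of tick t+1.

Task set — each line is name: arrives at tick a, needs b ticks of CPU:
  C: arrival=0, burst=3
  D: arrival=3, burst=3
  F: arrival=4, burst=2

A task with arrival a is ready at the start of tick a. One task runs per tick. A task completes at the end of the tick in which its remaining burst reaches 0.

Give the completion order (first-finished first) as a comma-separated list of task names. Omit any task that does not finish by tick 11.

completion order = C, D, F

t=0: queue=[C] q_used=0 → run C
t=1: queue=[C] q_used=1 → run C
t=2: queue=[C] q_used=2 → run C
t=3: queue=[D] q_used=0 → run D
t=4: queue=[D,F] q_used=1 → run D
t=5: queue=[D,F] q_used=2 → run D
t=6: queue=[F] q_used=0 → run F
t=7: queue=[F] q_used=1 → run F
t=8: (idle)
t=9: (idle)
t=10: (idle)
t=11: (idle)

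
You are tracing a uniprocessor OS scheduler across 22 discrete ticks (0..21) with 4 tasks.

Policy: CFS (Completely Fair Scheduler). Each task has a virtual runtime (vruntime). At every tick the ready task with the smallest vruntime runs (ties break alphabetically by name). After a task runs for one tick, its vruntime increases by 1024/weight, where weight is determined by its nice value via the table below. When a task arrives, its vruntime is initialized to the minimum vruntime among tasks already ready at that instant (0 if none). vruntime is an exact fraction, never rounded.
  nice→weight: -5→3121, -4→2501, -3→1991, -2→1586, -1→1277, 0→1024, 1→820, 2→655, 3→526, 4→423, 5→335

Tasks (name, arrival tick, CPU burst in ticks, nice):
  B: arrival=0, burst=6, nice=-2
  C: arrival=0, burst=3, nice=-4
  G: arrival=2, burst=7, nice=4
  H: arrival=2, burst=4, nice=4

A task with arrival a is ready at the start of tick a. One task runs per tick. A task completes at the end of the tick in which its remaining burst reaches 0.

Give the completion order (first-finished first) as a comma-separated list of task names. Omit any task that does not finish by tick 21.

completion order = C, B, H, G

t=0: vr[B=0 C=0] → run B
t=1: vr[B=512/793 C=0] → run C
t=2: vr[B=512/793 C=1024/2501 G=1024/2501 H=1024/2501] → run C
t=3: vr[B=512/793 C=2048/2501 G=1024/2501 H=1024/2501] → run G
t=4: vr[B=512/793 C=2048/2501 G=2994176/1057923 H=1024/2501] → run H
t=5: vr[B=512/793 C=2048/2501 G=2994176/1057923 H=2994176/1057923] → run B
t=6: vr[B=1024/793 C=2048/2501 G=2994176/1057923 H=2994176/1057923] → run C
t=7: vr[B=1024/793 G=2994176/1057923 H=2994176/1057923] → run B
t=8: vr[B=1536/793 G=2994176/1057923 H=2994176/1057923] → run B
t=9: vr[B=2048/793 G=2994176/1057923 H=2994176/1057923] → run B
t=10: vr[B=2560/793 G=2994176/1057923 H=2994176/1057923] → run G
t=11: vr[B=2560/793 G=5555200/1057923 H=2994176/1057923] → run H
t=12: vr[B=2560/793 G=5555200/1057923 H=5555200/1057923] → run B
t=13: vr[G=5555200/1057923 H=5555200/1057923] → run G
t=14: vr[G=2705408/352641 H=5555200/1057923] → run H
t=15: vr[G=2705408/352641 H=2705408/352641] → run G
t=16: vr[G=10677248/1057923 H=2705408/352641] → run H
t=17: vr[G=10677248/1057923] → run G
t=18: vr[G=13238272/1057923] → run G
t=19: vr[G=5266432/352641] → run G
t=20: (idle)
t=21: (idle)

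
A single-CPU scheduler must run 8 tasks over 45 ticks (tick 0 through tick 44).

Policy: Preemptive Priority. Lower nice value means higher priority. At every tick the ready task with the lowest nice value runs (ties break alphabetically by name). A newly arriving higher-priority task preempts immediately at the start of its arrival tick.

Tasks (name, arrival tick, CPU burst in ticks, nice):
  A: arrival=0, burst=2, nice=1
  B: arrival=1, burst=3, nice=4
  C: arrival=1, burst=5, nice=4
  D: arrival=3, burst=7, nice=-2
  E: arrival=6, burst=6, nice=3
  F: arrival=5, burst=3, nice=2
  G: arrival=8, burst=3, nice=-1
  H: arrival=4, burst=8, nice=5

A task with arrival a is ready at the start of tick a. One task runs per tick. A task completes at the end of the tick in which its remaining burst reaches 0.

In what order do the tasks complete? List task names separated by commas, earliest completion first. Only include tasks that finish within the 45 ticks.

t=0: ready={A} → run A
t=1: ready={A,B,C} → run A
t=2: ready={B,C} → run B
t=3: ready={B,C,D} → run D
t=4: ready={B,C,D,H} → run D
t=5: ready={B,C,D,F,H} → run D
t=6: ready={B,C,D,E,F,H} → run D
t=7: ready={B,C,D,E,F,H} → run D
t=8: ready={B,C,D,E,F,G,H} → run D
t=9: ready={B,C,D,E,F,G,H} → run D
t=10: ready={B,C,E,F,G,H} → run G
t=11: ready={B,C,E,F,G,H} → run G
t=12: ready={B,C,E,F,G,H} → run G
t=13: ready={B,C,E,F,H} → run F
t=14: ready={B,C,E,F,H} → run F
t=15: ready={B,C,E,F,H} → run F
t=16: ready={B,C,E,H} → run E
t=17: ready={B,C,E,H} → run E
t=18: ready={B,C,E,H} → run E
t=19: ready={B,C,E,H} → run E
t=20: ready={B,C,E,H} → run E
t=21: ready={B,C,E,H} → run E
t=22: ready={B,C,H} → run B
t=23: ready={B,C,H} → run B
t=24: ready={C,H} → run C
t=25: ready={C,H} → run C
t=26: ready={C,H} → run C
t=27: ready={C,H} → run C
t=28: ready={C,H} → run C
t=29: ready={H} → run H
t=30: ready={H} → run H
t=31: ready={H} → run H
t=32: ready={H} → run H
t=33: ready={H} → run H
t=34: ready={H} → run H
t=35: ready={H} → run H
t=36: ready={H} → run H
t=37: (idle)
t=38: (idle)
t=39: (idle)
t=40: (idle)
t=41: (idle)
t=42: (idle)
t=43: (idle)
t=44: (idle)

completion order = A, D, G, F, E, B, C, H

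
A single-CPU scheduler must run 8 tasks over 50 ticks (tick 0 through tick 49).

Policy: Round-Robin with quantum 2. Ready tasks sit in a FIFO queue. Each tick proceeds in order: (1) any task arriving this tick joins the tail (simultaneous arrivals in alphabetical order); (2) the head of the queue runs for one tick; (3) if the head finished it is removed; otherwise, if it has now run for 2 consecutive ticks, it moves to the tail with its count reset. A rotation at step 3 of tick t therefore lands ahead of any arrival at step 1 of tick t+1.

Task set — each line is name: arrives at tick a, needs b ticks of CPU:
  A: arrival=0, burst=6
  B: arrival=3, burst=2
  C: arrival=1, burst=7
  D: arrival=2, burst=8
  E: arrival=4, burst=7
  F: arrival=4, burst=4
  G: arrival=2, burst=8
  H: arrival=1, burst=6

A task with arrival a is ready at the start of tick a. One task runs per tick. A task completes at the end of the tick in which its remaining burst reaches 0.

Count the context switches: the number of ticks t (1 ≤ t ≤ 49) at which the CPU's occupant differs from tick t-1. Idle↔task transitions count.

context switches = 25

t=0: queue=[A] q_used=0 → run A
t=1: queue=[A,C,H] q_used=1 → run A
t=2: queue=[C,H,A,D,G] q_used=0 → run C
t=3: queue=[C,H,A,D,G,B] q_used=1 → run C
t=4: queue=[H,A,D,G,B,C,E,F] q_used=0 → run H
t=5: queue=[H,A,D,G,B,C,E,F] q_used=1 → run H
t=6: queue=[A,D,G,B,C,E,F,H] q_used=0 → run A
t=7: queue=[A,D,G,B,C,E,F,H] q_used=1 → run A
t=8: queue=[D,G,B,C,E,F,H,A] q_used=0 → run D
t=9: queue=[D,G,B,C,E,F,H,A] q_used=1 → run D
t=10: queue=[G,B,C,E,F,H,A,D] q_used=0 → run G
t=11: queue=[G,B,C,E,F,H,A,D] q_used=1 → run G
t=12: queue=[B,C,E,F,H,A,D,G] q_used=0 → run B
t=13: queue=[B,C,E,F,H,A,D,G] q_used=1 → run B
t=14: queue=[C,E,F,H,A,D,G] q_used=0 → run C
t=15: queue=[C,E,F,H,A,D,G] q_used=1 → run C
t=16: queue=[E,F,H,A,D,G,C] q_used=0 → run E
t=17: queue=[E,F,H,A,D,G,C] q_used=1 → run E
t=18: queue=[F,H,A,D,G,C,E] q_used=0 → run F
t=19: queue=[F,H,A,D,G,C,E] q_used=1 → run F
t=20: queue=[H,A,D,G,C,E,F] q_used=0 → run H
t=21: queue=[H,A,D,G,C,E,F] q_used=1 → run H
t=22: queue=[A,D,G,C,E,F,H] q_used=0 → run A
t=23: queue=[A,D,G,C,E,F,H] q_used=1 → run A
t=24: queue=[D,G,C,E,F,H] q_used=0 → run D
t=25: queue=[D,G,C,E,F,H] q_used=1 → run D
t=26: queue=[G,C,E,F,H,D] q_used=0 → run G
t=27: queue=[G,C,E,F,H,D] q_used=1 → run G
t=28: queue=[C,E,F,H,D,G] q_used=0 → run C
t=29: queue=[C,E,F,H,D,G] q_used=1 → run C
t=30: queue=[E,F,H,D,G,C] q_used=0 → run E
t=31: queue=[E,F,H,D,G,C] q_used=1 → run E
t=32: queue=[F,H,D,G,C,E] q_used=0 → run F
t=33: queue=[F,H,D,G,C,E] q_used=1 → run F
t=34: queue=[H,D,G,C,E] q_used=0 → run H
t=35: queue=[H,D,G,C,E] q_used=1 → run H
t=36: queue=[D,G,C,E] q_used=0 → run D
t=37: queue=[D,G,C,E] q_used=1 → run D
t=38: queue=[G,C,E,D] q_used=0 → run G
t=39: queue=[G,C,E,D] q_used=1 → run G
t=40: queue=[C,E,D,G] q_used=0 → run C
t=41: queue=[E,D,G] q_used=0 → run E
t=42: queue=[E,D,G] q_used=1 → run E
t=43: queue=[D,G,E] q_used=0 → run D
t=44: queue=[D,G,E] q_used=1 → run D
t=45: queue=[G,E] q_used=0 → run G
t=46: queue=[G,E] q_used=1 → run G
t=47: queue=[E] q_used=0 → run E
t=48: (idle)
t=49: (idle)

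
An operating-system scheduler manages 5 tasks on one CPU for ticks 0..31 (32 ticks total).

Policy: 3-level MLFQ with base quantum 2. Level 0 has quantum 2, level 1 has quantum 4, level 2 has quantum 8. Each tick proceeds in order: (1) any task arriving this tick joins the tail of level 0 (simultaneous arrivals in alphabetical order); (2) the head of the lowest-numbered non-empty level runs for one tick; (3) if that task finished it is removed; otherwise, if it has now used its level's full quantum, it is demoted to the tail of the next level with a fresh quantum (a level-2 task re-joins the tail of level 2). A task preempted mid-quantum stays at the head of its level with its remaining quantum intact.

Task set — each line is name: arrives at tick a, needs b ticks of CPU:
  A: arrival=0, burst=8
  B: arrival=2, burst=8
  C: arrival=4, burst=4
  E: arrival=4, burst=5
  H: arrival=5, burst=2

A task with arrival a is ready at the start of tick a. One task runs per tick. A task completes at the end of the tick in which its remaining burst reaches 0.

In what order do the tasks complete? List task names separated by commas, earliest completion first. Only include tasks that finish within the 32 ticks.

t=0: L0/L1/L2 = A/-/- → run A
t=1: L0/L1/L2 = A/-/- → run A
t=2: L0/L1/L2 = B/A/- → run B
t=3: L0/L1/L2 = B/A/- → run B
t=4: L0/L1/L2 = CE/AB/- → run C
t=5: L0/L1/L2 = CEH/AB/- → run C
t=6: L0/L1/L2 = EH/ABC/- → run E
t=7: L0/L1/L2 = EH/ABC/- → run E
t=8: L0/L1/L2 = H/ABCE/- → run H
t=9: L0/L1/L2 = H/ABCE/- → run H
t=10: L0/L1/L2 = -/ABCE/- → run A
t=11: L0/L1/L2 = -/ABCE/- → run A
t=12: L0/L1/L2 = -/ABCE/- → run A
t=13: L0/L1/L2 = -/ABCE/- → run A
t=14: L0/L1/L2 = -/BCE/A → run B
t=15: L0/L1/L2 = -/BCE/A → run B
t=16: L0/L1/L2 = -/BCE/A → run B
t=17: L0/L1/L2 = -/BCE/A → run B
t=18: L0/L1/L2 = -/CE/AB → run C
t=19: L0/L1/L2 = -/CE/AB → run C
t=20: L0/L1/L2 = -/E/AB → run E
t=21: L0/L1/L2 = -/E/AB → run E
t=22: L0/L1/L2 = -/E/AB → run E
t=23: L0/L1/L2 = -/-/AB → run A
t=24: L0/L1/L2 = -/-/AB → run A
t=25: L0/L1/L2 = -/-/B → run B
t=26: L0/L1/L2 = -/-/B → run B
t=27: (idle)
t=28: (idle)
t=29: (idle)
t=30: (idle)
t=31: (idle)

completion order = H, C, E, A, B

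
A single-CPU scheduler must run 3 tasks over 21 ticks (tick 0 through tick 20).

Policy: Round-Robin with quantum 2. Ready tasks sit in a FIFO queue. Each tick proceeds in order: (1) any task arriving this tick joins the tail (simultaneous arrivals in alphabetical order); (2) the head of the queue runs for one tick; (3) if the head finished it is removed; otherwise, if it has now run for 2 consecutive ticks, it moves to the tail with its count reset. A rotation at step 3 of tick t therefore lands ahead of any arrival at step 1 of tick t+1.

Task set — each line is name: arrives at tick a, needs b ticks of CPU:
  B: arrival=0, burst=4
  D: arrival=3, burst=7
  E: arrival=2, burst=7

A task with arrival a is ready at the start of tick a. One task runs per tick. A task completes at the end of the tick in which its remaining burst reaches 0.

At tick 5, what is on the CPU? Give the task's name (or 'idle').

t=0: queue=[B] q_used=0 → run B
t=1: queue=[B] q_used=1 → run B
t=2: queue=[B,E] q_used=0 → run B
t=3: queue=[B,E,D] q_used=1 → run B
t=4: queue=[E,D] q_used=0 → run E
t=5: queue=[E,D] q_used=1 → run E
t=6: queue=[D,E] q_used=0 → run D
t=7: queue=[D,E] q_used=1 → run D
t=8: queue=[E,D] q_used=0 → run E
t=9: queue=[E,D] q_used=1 → run E
t=10: queue=[D,E] q_used=0 → run D
t=11: queue=[D,E] q_used=1 → run D
t=12: queue=[E,D] q_used=0 → run E
t=13: queue=[E,D] q_used=1 → run E
t=14: queue=[D,E] q_used=0 → run D
t=15: queue=[D,E] q_used=1 → run D
t=16: queue=[E,D] q_used=0 → run E
t=17: queue=[D] q_used=0 → run D
t=18: (idle)
t=19: (idle)
t=20: (idle)

running at tick 5 = E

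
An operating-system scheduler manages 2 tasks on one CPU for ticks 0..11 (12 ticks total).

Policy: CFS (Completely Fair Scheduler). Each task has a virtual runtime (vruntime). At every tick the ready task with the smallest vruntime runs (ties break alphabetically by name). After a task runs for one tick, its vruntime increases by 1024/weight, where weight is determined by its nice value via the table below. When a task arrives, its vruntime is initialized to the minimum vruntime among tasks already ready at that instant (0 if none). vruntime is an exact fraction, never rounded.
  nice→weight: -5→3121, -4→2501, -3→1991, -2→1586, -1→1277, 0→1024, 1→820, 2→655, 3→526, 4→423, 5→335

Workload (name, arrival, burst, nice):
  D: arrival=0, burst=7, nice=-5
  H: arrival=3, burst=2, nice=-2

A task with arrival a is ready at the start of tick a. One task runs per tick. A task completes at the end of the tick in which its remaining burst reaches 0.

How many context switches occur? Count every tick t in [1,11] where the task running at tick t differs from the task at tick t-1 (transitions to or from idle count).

t=0: vr[D=0] → run D
t=1: vr[D=1024/3121] → run D
t=2: vr[D=2048/3121] → run D
t=3: vr[D=3072/3121 H=3072/3121] → run D
t=4: vr[D=4096/3121 H=3072/3121] → run H
t=5: vr[D=4096/3121 H=4034048/2474953] → run D
t=6: vr[D=5120/3121 H=4034048/2474953] → run H
t=7: vr[D=5120/3121] → run D
t=8: vr[D=6144/3121] → run D
t=9: (idle)
t=10: (idle)
t=11: (idle)

context switches = 5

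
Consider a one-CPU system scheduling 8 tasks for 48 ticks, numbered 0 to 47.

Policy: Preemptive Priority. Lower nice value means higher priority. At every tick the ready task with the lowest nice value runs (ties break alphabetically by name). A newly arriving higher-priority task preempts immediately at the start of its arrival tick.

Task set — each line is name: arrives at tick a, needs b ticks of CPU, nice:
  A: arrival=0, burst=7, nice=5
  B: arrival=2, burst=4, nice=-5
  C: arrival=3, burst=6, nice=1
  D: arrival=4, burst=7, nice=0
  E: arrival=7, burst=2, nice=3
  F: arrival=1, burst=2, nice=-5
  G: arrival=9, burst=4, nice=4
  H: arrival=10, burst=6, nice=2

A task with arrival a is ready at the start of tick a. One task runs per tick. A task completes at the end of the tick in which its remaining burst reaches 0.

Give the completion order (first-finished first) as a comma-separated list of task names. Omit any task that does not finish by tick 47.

t=0: ready={A} → run A
t=1: ready={A,F} → run F
t=2: ready={A,B,F} → run B
t=3: ready={A,B,C,F} → run B
t=4: ready={A,B,C,D,F} → run B
t=5: ready={A,B,C,D,F} → run B
t=6: ready={A,C,D,F} → run F
t=7: ready={A,C,D,E} → run D
t=8: ready={A,C,D,E} → run D
t=9: ready={A,C,D,E,G} → run D
t=10: ready={A,C,D,E,G,H} → run D
t=11: ready={A,C,D,E,G,H} → run D
t=12: ready={A,C,D,E,G,H} → run D
t=13: ready={A,C,D,E,G,H} → run D
t=14: ready={A,C,E,G,H} → run C
t=15: ready={A,C,E,G,H} → run C
t=16: ready={A,C,E,G,H} → run C
t=17: ready={A,C,E,G,H} → run C
t=18: ready={A,C,E,G,H} → run C
t=19: ready={A,C,E,G,H} → run C
t=20: ready={A,E,G,H} → run H
t=21: ready={A,E,G,H} → run H
t=22: ready={A,E,G,H} → run H
t=23: ready={A,E,G,H} → run H
t=24: ready={A,E,G,H} → run H
t=25: ready={A,E,G,H} → run H
t=26: ready={A,E,G} → run E
t=27: ready={A,E,G} → run E
t=28: ready={A,G} → run G
t=29: ready={A,G} → run G
t=30: ready={A,G} → run G
t=31: ready={A,G} → run G
t=32: ready={A} → run A
t=33: ready={A} → run A
t=34: ready={A} → run A
t=35: ready={A} → run A
t=36: ready={A} → run A
t=37: ready={A} → run A
t=38: (idle)
t=39: (idle)
t=40: (idle)
t=41: (idle)
t=42: (idle)
t=43: (idle)
t=44: (idle)
t=45: (idle)
t=46: (idle)
t=47: (idle)

completion order = B, F, D, C, H, E, G, A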